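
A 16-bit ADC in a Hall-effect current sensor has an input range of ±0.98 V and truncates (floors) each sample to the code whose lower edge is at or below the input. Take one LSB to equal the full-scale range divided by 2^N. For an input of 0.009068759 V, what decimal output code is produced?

The full-scale span is 0.98 − (-0.98) = 1.96 V. LSB = 1.96 V / 2^16 ≈ 29.91 µV.
V_in − V_min = 0.009068759 − (-0.98) = 0.989068759 V.
Divide by LSB: 0.989068759 × 65536/1.96 = 33071.2297.
Truncating gives code 33071.

33071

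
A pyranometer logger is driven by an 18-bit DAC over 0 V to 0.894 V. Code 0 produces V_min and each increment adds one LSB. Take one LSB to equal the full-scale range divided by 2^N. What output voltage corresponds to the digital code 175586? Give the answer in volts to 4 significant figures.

Full-scale range = 0.894 V. LSB = 0.894 V / 2^18.
V_out = 0 + 175586 × (0.894/262144) V
      = 0 V + 0.598808 V = 0.598808 V.

0.5988 V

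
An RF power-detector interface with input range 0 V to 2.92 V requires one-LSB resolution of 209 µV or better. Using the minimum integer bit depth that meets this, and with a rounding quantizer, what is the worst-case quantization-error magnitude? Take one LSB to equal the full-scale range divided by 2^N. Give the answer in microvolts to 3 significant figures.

89.1 µV

Span = 2.92 V.
2.92 V / 209 µV = 13970. Since 2^13 = 8192 and 2^14 = 16384, N = 14.
Step size = 2.92/16384 V = 178.22 µV.
|e|_max = LSB/2 = 89.1 µV.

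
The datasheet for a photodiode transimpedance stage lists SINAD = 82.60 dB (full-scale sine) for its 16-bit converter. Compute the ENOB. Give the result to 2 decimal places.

13.43 bits

(82.60 − 1.76) / 6.02 = 80.84/6.02 = 13.4286 effective bits.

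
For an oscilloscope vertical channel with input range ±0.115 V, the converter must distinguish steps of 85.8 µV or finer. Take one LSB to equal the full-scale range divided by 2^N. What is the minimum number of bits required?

Range = 0.115 − (-0.115) = 0.23 V.
0.23 V / 85.8 µV = 2681. Since 2^11 = 2048 and 2^12 = 4096, N = 12.

12 bits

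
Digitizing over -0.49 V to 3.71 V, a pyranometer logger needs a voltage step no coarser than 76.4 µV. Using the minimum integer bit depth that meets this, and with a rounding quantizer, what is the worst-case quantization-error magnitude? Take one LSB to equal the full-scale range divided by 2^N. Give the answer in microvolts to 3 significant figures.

The full-scale span is 3.71 − (-0.49) = 4.2 V.
Required number of levels: 4.2/76.4 µV = 54974; smallest N with 2^N ≥ that is 16.
One LSB is 4.2 V / 65536 = 64.087 µV.
Max error for round-to-nearest is LSB/2 = 32.0 µV.

32.0 µV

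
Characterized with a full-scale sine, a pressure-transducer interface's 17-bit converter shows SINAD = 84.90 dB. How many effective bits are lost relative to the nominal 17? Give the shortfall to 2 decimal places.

3.19 bits

Effective bits = (84.90 − 1.76)/6.02 = 13.8106.
Lost resolution: 17 − 13.8106 = 3.1894 bits.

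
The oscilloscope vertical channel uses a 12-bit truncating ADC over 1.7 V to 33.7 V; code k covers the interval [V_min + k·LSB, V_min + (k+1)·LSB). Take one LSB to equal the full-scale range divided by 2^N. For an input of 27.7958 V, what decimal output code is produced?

3340

The full-scale span is 33.7 − (1.7) = 32 V. LSB = 32 V / 2^12 ≈ 7.812 mV.
(V_in − V_min) × 2^12/range = (27.7958 − (1.7)) × 4096/32 = 3340.262.
Floor → code = 3340.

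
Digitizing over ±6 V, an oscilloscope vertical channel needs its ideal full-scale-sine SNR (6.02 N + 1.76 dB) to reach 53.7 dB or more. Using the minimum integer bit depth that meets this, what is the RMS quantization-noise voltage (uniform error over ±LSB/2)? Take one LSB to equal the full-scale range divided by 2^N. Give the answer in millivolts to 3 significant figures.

6.77 mV

Range = 6 − (-6) = 12 V.
N ≥ (53.7 − 1.76)/6.02 = 8.628 → N_min = 9.
LSB = 12 V ÷ 2^9 = 12/512 V = 23.438 mV.
RMS noise = LSB/√12 = 6.77 mV.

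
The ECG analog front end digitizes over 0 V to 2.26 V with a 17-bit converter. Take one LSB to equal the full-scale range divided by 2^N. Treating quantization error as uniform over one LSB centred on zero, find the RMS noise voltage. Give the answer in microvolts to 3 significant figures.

Range is 2.26 V.
LSB = 2.26 V / 2^17 = 17.242 µV.
For a uniform distribution on [−LSB/2, +LSB/2], V_rms = LSB/√12 = 17.242 µV/3.4641 = 4.98 µV.

4.98 µV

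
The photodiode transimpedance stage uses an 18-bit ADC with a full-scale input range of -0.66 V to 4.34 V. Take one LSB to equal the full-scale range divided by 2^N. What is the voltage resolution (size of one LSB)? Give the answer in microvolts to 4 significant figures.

The full-scale span is 4.34 − (-0.66) = 5 V.
There are 2^18 = 262144 steps.
Step size = 5/262144 V = 19.07 µV.

19.07 µV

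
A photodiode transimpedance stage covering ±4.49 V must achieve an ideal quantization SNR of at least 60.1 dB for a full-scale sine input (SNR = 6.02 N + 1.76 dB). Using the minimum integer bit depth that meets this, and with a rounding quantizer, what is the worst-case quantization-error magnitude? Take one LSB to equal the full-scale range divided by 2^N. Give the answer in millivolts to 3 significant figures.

Full-scale range = 4.49 V − (-4.49 V) = 8.98 V.
Required N = ⌈(60.1 − 1.76)/6.02⌉ = ⌈9.691⌉ = 10.
LSB = 8.98 V / 2^10 = 8.7695 mV.
|e|_max = LSB/2 = 4.38 mV.

4.38 mV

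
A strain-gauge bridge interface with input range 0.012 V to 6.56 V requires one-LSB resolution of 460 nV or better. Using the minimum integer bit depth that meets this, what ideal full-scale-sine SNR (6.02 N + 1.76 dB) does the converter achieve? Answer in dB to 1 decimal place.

Span: 6.56 V − (0.012 V) = 6.548 V.
Required number of levels: 6.548/460 nV = 1.4235e7; smallest N with 2^N ≥ that is 24.
6.02(24) + 1.76 = 146.24 dB.

146.2 dB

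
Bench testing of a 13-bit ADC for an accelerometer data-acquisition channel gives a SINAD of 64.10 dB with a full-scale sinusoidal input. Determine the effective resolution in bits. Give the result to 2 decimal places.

ENOB = (SINAD − 1.76) / 6.02 = (64.10 − 1.76) / 6.02 = 62.34 / 6.02 = 10.3555.

10.36 bits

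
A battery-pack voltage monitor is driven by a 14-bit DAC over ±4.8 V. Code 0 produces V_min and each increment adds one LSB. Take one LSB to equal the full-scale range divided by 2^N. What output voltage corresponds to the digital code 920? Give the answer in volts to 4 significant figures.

-4.261 V

Range = 4.8 − (-4.8) = 9.6 V. LSB = 9.6 V / 2^14.
V_out = V_min + code × LSB = -4.8 V + 920 × 9.6 V / 16384
      = -4.8 + 0.539063 = -4.26094 V.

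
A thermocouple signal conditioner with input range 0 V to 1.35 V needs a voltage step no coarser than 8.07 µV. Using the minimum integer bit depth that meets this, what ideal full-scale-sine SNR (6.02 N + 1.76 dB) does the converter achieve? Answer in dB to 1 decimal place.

110.1 dB

Span = 1.35 V.
Need 2^N ≥ 1.35 V / 8.07 µV = 167300 → N_min = 18.
Ideal SNR at N = 18: 6.02·18 + 1.76 = 110.1 dB.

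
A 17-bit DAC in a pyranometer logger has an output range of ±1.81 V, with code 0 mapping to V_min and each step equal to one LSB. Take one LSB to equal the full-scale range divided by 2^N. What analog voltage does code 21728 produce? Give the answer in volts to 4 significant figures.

-1.210 V

Span: 1.81 V − (-1.81 V) = 3.62 V. LSB = 3.62 V / 2^17.
V_out = -1.81 + 21728 × (3.62/131072) V
      = -1.81 + 0.600093 = -1.20991 V.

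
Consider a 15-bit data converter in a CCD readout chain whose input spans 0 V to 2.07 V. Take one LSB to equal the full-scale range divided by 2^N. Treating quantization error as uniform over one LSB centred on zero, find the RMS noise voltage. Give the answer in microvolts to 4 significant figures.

Full-scale range = 2.07 V.
LSB = 2.07 V ÷ 2^15 = 2.07/32768 V = 63.1714 µV.
For a uniform distribution on [−LSB/2, +LSB/2], V_rms = LSB/√12 = 63.1714 µV/3.4641 = 18.24 µV.

18.24 µV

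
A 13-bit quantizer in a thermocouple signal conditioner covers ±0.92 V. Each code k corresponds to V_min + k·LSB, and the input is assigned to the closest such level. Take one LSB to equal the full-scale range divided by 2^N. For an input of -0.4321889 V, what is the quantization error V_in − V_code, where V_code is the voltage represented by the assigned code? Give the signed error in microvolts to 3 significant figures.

−40.5 µV

Full-scale range = 0.92 V − (-0.92 V) = 1.84 V. LSB = 1.84 V / 2^13 ≈ 224.6 µV.
(V_in − V_min)/LSB = (-0.4321889 − (-0.92)) × 8192/1.84 = 2171.8199 → nearest code k = 2172.
Reconstructed level: -0.92 + 2172 × 1.84/8192 V = -0.4321484375 V.
Error = V_in − V_code = -0.4321889 − (-0.4321484375) = −40.5 µV.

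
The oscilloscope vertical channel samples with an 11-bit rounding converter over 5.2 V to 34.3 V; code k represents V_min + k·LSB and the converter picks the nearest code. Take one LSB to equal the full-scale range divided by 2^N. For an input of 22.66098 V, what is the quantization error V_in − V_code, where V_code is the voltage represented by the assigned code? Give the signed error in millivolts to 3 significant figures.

Span: 34.3 V − (5.2 V) = 29.1 V. LSB = 29.1 V / 2^11 ≈ 14.21 mV.
(22.66098 − (5.2)) / LSB = 17.46098 × 2048/29.1 = 1228.8690. Nearest integer: k = 1229.
Reconstructed level: 5.2 + 1229 × 29.1/2048 V = 22.66284180 V.
Error = V_in − V_code = 22.66098 − (22.66284180) = −1.86 mV.

−1.86 mV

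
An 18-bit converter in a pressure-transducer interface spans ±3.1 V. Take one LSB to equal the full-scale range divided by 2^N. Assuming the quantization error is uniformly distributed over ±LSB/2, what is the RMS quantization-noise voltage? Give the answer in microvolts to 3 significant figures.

6.83 µV

The full-scale span is 3.1 − (-3.1) = 6.2 V.
Step size = 6.2/262144 V = 23.651 µV.
RMS of a uniform error over width LSB is LSB/√12 = 6.83 µV.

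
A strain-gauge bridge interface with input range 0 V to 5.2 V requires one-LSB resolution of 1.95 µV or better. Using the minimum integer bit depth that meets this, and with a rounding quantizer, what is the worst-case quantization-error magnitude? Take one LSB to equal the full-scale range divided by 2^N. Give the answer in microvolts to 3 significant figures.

0.620 µV

Full-scale range = 5.2 V.
Levels needed ≥ 5.2/1.95 µV = 2.667e6. 2^22 = 4194304 suffices, so N_min = 22.
LSB = 5.2 V / 2^22 = 1.2398 µV.
Half an LSB is 0.620 µV.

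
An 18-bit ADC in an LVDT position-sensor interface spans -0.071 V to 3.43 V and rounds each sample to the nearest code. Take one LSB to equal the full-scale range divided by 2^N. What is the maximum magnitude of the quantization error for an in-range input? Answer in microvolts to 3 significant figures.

Range = 3.43 − (-0.071) = 3.501 V.
LSB = 3.501 V ÷ 2^18 = 3.501/262144 V = 13.355 µV.
A rounding quantizer has |error| ≤ LSB/2 = 6.68 µV.

6.68 µV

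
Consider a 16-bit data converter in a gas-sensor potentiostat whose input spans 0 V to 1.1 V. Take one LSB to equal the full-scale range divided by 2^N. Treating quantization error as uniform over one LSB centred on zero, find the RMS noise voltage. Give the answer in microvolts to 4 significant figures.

4.845 µV

V_FS = 1.1 V.
LSB = 1.1 V ÷ 2^16 = 1.1/65536 V = 16.7847 µV.
RMS of a uniform error over width LSB is LSB/√12 = 4.845 µV.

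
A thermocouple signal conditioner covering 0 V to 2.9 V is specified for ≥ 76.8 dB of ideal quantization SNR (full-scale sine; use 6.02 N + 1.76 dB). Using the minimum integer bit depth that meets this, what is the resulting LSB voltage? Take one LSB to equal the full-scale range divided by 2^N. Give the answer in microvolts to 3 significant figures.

V_FS = 2.9 V.
Required N = ⌈(76.8 − 1.76)/6.02⌉ = ⌈12.465⌉ = 13.
LSB = 2.9 V ÷ 2^13 = 2.9/8192 V = 354 µV.

354 µV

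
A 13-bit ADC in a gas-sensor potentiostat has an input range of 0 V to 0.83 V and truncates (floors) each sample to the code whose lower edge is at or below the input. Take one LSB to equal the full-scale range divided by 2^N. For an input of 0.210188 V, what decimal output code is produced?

Span = 0.83 V. LSB = 0.83 V / 2^13 ≈ 101.3 µV.
code = ⌊(V_in − V_min)/LSB⌋ = ⌊(V_in − V_min) × 2^13 / range⌋
     = ⌊(0.210188 − (0)) × 8192 / 0.83⌋ = ⌊0.210188 × 8192/0.83⌋
     = ⌊2074.530⌋ = 2074.

2074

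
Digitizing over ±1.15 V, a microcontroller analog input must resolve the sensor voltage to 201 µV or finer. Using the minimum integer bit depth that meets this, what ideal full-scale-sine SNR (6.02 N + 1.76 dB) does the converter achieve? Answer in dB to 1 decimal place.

Range = 1.15 − (-1.15) = 2.3 V.
Required number of levels: 2.3/201 µV = 11443; smallest N with 2^N ≥ that is 14.
Ideal SNR at N = 14: 6.02·14 + 1.76 = 86.0 dB.

86.0 dB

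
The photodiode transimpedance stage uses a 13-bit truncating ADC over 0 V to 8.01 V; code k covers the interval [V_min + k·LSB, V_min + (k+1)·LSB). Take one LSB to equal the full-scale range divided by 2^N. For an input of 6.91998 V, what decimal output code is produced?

V_FS = 8.01 V. LSB = 8.01 V / 2^13 ≈ 0.9778 mV.
V_in − V_min = 6.91998 − (0) = 6.91998 V.
Divide by LSB: 6.91998 × 8192/8.01 = 7077.2130.
Truncating gives code 7077.

7077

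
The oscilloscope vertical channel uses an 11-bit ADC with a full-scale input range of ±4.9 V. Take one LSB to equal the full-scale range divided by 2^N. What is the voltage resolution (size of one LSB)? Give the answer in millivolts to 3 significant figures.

Range = 4.9 − (-4.9) = 9.8 V.
There are 2^11 = 2048 steps.
One LSB is 9.8 V / 2048 = 4.79 mV.

4.79 mV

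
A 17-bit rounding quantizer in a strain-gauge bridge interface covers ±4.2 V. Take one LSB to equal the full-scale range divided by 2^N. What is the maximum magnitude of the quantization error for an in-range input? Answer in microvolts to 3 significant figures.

32.0 µV

The full-scale span is 4.2 − (-4.2) = 8.4 V.
Step size = 8.4/131072 V = 64.087 µV.
Worst-case error for round-to-nearest is half an LSB: 32.0 µV.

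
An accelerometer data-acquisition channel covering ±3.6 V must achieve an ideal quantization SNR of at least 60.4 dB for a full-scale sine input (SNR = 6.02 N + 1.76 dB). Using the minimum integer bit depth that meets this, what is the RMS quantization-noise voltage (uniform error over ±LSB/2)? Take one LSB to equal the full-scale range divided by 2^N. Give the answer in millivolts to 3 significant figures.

2.03 mV

The full-scale span is 3.6 − (-3.6) = 7.2 V.
Required N = ⌈(60.4 − 1.76)/6.02⌉ = ⌈9.741⌉ = 10.
One LSB is 7.2 V / 1024 = 7.0313 mV.
V_rms = LSB/√12 = 2.03 mV.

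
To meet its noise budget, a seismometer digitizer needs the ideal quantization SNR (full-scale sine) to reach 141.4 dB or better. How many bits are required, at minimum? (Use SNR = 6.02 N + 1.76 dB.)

24 bits

N ≥ (141.4 − 1.76)/6.02 = 23.196 → N_min = 24.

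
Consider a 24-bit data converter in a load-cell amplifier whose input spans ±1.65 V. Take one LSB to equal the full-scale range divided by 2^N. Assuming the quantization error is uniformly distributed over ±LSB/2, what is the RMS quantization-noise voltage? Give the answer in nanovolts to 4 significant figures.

56.78 nV

Range = 1.65 − (-1.65) = 3.3 V.
Step size = 3.3/16777216 V = 196.695 nV.
σ_q = LSB/√12 = 196.695 nV/3.4641 = 56.78 nV.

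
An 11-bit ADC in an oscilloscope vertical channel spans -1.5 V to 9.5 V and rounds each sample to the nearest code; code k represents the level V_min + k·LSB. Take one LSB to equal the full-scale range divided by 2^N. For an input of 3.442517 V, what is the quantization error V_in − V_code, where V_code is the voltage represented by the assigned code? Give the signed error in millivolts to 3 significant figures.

Span: 9.5 V − (-1.5 V) = 11 V. LSB = 11 V / 2^11 ≈ 5.371 mV.
(V_in − V_min)/LSB = (3.442517 − (-1.5)) × 2048/11 = 920.2068 → nearest code k = 920.
Reconstructed level: -1.5 + 920 × 11/2048 V = 3.441406250 V.
V_in − V_code = 3.442517 − (3.441406250) = +1.11 mV.

+1.11 mV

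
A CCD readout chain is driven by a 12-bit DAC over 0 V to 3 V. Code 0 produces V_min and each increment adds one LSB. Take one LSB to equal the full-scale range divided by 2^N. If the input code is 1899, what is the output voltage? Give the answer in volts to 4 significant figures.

1.391 V

Range is 3 V. LSB = 3 V / 2^12.
V_out = V_min + code × LSB = 0 V + 1899 × 3 V / 4096
      = 0 V + 1.39087 V = 1.39087 V.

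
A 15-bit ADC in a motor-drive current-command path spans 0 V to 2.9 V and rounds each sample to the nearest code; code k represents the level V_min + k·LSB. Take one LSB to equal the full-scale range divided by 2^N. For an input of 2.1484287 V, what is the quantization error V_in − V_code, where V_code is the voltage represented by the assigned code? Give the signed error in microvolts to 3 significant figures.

Full-scale range = 2.9 V. LSB = 2.9 V / 2^15 ≈ 88.50 µV.
(2.1484287 − (0)) / LSB = 2.1484287 × 32768/2.9 = 24275.7626. Nearest integer: k = 24276.
V_code = 0 + (24276/32768) × 2.9 = 2.1484497070 V.
e = 2.1484287 − (2.1484497070) = −21.0 µV.

−21.0 µV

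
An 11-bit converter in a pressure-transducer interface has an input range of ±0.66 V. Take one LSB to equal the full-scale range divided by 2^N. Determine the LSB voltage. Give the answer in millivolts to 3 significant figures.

Span: 0.66 V − (-0.66 V) = 1.32 V.
Number of codes = 2^11 = 2048.
LSB = 1.32 V ÷ 2^11 = 1.32/2048 V = 0.645 mV.

0.645 mV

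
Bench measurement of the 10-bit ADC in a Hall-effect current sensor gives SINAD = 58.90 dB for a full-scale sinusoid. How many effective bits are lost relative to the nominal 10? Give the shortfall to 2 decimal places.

Effective bits = (58.90 − 1.76)/6.02 = 9.4917.
10 − 9.4917 = 0.51 bits below nominal.

0.51 bits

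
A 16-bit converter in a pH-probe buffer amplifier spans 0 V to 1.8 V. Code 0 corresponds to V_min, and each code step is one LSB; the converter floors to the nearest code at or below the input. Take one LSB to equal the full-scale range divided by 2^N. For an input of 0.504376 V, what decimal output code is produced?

18363

V_FS = 1.8 V. LSB = 1.8 V / 2^16 ≈ 27.47 µV.
V_in − V_min = 0.504376 − (0) = 0.504376 V.
Divide by LSB: 0.504376 × 65536/1.8 = 18363.7697.
Truncating gives code 18363.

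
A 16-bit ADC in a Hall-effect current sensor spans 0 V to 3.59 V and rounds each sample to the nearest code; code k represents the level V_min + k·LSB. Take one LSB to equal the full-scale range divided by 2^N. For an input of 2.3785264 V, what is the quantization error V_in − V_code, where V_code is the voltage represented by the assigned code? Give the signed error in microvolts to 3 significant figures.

Range is 3.59 V. LSB = 3.59 V / 2^16 ≈ 54.78 µV.
Position in LSBs: (2.3785264 − (0)) × 65536/3.59 = 43420.3638; rounding gives k = 43420.
Reconstructed level: 0 + 43420 × 3.59/65536 V = 2.3785064697 V.
V_in − V_code = 2.3785264 − (2.3785064697) = +19.9 µV.

+19.9 µV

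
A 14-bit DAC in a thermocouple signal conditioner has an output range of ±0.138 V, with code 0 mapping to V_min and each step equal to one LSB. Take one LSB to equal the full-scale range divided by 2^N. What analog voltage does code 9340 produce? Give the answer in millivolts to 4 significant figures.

Span: 0.138 V − (-0.138 V) = 0.276 V. LSB = 0.276 V / 2^14.
V_out = -0.138 + 9340 × (0.276/16384) V
      = -0.138 + 0.157339 = 0.0193389 V.

19.34 mV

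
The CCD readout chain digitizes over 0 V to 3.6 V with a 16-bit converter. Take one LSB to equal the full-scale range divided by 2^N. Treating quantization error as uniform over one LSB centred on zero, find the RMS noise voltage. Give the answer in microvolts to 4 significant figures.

Span = 3.6 V.
One LSB is 3.6 V / 65536 = 54.9316 µV.
For a uniform distribution on [−LSB/2, +LSB/2], V_rms = LSB/√12 = 54.9316 µV/3.4641 = 15.86 µV.

15.86 µV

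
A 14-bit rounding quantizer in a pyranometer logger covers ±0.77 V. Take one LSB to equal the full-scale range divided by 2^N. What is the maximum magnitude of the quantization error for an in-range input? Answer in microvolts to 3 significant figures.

The full-scale span is 0.77 − (-0.77) = 1.54 V.
LSB = 1.54 V / 2^14 = 93.994 µV.
|e|_max = LSB/2 = 47.0 µV.

47.0 µV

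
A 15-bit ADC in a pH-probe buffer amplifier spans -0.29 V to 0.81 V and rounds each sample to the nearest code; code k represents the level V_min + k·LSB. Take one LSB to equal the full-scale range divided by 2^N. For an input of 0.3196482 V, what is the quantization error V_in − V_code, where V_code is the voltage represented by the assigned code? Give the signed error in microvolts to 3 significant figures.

−4.51 µV

Full-scale range = 0.81 V − (-0.29 V) = 1.1 V. LSB = 1.1 V / 2^15 ≈ 33.57 µV.
(0.3196482 − (-0.29)) / LSB = 0.6096482 × 32768/1.1 = 18160.8657. Nearest integer: k = 18161.
V_code = V_min + k × range/2^15 = -0.29 + 18161 × 1.1/32768 = 0.31965270996 V.
V_in − V_code = 0.3196482 − (0.31965270996) = −4.51 µV.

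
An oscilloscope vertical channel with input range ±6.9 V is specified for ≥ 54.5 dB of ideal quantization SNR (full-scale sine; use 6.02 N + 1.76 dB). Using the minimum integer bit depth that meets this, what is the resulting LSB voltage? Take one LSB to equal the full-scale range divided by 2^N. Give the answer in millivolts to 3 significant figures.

27.0 mV

The full-scale span is 6.9 − (-6.9) = 13.8 V.
Solving 6.02 N ≥ 54.5 − 1.76: N ≥ 8.761. Round up → N = 9.
Step size = 13.8/512 V = 27.0 mV.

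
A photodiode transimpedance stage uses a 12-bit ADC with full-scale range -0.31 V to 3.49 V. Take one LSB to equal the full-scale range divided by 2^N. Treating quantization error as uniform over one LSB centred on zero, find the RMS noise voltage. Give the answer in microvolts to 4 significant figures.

The full-scale span is 3.49 − (-0.31) = 3.8 V.
One LSB is 3.8 V / 4096 = 0.927734 mV.
RMS of a uniform error over width LSB is LSB/√12 = 267.8 µV.

267.8 µV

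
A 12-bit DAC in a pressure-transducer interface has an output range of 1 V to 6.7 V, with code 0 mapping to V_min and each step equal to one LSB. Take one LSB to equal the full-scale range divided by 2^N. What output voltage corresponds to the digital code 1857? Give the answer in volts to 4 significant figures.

The full-scale span is 6.7 − (1) = 5.7 V. LSB = 5.7 V / 2^12.
Output = V_min + (1857/4096) × range = 1 + 0.453369 × 5.7 V
      = 1 V + 2.58420 V = 3.58420 V.

3.584 V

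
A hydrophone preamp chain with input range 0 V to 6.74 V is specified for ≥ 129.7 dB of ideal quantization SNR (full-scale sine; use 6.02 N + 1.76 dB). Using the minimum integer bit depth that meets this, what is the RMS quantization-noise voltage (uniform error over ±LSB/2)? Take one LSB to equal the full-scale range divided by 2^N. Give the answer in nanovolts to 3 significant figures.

Full-scale range = 6.74 V.
6.02 N + 1.76 ≥ 129.7 gives N ≥ 21.252, so the minimum integer is 22.
One LSB is 6.74 V / 4194304 = 1.6069 µV.
σ_q = LSB/√12 = 1.6069 µV/3.4641 = 464 nV.

464 nV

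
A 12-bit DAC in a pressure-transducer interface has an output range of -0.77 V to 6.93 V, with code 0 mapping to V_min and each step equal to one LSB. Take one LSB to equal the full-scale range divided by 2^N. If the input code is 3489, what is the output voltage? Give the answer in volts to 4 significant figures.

Full-scale range = 6.93 V − (-0.77 V) = 7.7 V. LSB = 7.7 V / 2^12.
V_out = V_min + code × LSB = -0.77 V + 3489 × 7.7 V / 4096
      = -0.77 + 6.55891 = 5.78891 V.

5.789 V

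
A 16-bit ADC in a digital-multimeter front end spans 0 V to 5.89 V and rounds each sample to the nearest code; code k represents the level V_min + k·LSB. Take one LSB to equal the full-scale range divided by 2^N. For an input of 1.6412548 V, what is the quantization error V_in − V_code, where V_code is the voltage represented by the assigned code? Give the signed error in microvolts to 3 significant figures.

−29.1 µV

Span = 5.89 V. LSB = 5.89 V / 2^16 ≈ 89.87 µV.
(1.6412548 − (0)) / LSB = 1.6412548 × 65536/5.89 = 18261.6765. Nearest integer: k = 18262.
V_code = V_min + k × range/2^16 = 0 + 18262 × 5.89/65536 = 1.6412838745 V.
Error = V_in − V_code = 1.6412548 − (1.6412838745) = −29.1 µV.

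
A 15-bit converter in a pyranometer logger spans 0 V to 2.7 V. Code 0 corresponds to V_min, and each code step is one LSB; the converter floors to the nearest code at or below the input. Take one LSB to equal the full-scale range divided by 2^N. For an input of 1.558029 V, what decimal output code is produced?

V_FS = 2.7 V. LSB = 2.7 V / 2^15 ≈ 82.40 µV.
V_in − V_min = 1.558029 − (0) = 1.558029 V.
Divide by LSB: 1.558029 × 32768/2.7 = 18908.7016.
Truncating gives code 18908.

18908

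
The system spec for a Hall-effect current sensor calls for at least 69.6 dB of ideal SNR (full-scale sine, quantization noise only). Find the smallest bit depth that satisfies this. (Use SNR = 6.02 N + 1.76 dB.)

Required N = ⌈(69.6 − 1.76)/6.02⌉ = ⌈11.269⌉ = 12.

12 bits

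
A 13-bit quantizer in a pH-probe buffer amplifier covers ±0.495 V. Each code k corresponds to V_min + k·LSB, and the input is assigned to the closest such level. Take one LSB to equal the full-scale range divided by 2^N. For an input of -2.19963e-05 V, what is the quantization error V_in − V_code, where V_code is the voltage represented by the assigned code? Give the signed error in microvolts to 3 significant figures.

Span: 0.495 V − (-0.495 V) = 0.99 V. LSB = 0.99 V / 2^13 ≈ 120.8 µV.
(-2.19963e-05 − (-0.495)) / LSB = 0.4949780037 × 8192/0.99 = 4095.8180. Nearest integer: k = 4096.
Reconstructed level: -0.495 + 4096 × 0.99/8192 V = 0 V.
V_in − V_code = -2.19963e-05 − (0) = −22.0 µV.

−22.0 µV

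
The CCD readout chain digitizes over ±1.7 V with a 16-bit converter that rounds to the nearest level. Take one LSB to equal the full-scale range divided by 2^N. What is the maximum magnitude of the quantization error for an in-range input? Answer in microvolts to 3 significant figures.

Span: 1.7 V − (-1.7 V) = 3.4 V.
One LSB is 3.4 V / 65536 = 51.880 µV.
Worst-case error for round-to-nearest is half an LSB: 25.9 µV.

25.9 µV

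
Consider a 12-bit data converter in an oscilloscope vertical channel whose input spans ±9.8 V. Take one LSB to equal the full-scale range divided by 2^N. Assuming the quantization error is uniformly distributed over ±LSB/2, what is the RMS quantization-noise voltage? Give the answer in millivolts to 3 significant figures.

Range = 9.8 − (-9.8) = 19.6 V.
LSB = 19.6 V / 2^12 = 4.7852 mV.
RMS of a uniform error over width LSB is LSB/√12 = 1.38 mV.

1.38 mV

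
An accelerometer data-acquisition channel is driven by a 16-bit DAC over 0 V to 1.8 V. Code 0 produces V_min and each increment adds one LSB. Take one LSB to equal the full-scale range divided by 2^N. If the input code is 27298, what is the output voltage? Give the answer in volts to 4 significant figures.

0.7498 V

Span = 1.8 V. LSB = 1.8 V / 2^16.
Output = V_min + (27298/65536) × range = 0 + 0.416534 × 1.8 V
      = 0 V + 0.749762 V = 0.749762 V.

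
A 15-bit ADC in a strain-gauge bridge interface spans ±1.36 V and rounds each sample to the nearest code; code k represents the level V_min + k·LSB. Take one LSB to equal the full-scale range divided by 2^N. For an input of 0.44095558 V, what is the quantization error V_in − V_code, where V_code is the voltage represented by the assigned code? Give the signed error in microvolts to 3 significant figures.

Full-scale range = 1.36 V − (-1.36 V) = 2.72 V. LSB = 2.72 V / 2^15 ≈ 83.01 µV.
(0.44095558 − (-1.36)) / LSB = 1.80095558 × 32768/2.72 = 21696.2178. Nearest integer: k = 21696.
Reconstructed level: -1.36 + 21696 × 2.72/32768 V = 0.44093750000 V.
V_in − V_code = 0.44095558 − (0.44093750000) = +18.1 µV.

+18.1 µV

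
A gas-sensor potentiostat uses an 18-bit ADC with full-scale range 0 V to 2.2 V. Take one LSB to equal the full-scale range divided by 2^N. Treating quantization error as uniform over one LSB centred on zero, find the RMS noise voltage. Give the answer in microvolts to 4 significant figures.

Span = 2.2 V.
LSB = 2.2 V ÷ 2^18 = 2.2/262144 V = 8.39233 µV.
RMS of a uniform error over width LSB is LSB/√12 = 2.423 µV.

2.423 µV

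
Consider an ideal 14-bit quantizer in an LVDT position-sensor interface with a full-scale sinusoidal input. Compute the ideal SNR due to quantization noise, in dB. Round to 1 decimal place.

86.0 dB

For an ideal N-bit converter with full-scale sine input, SNR = 6.02 N + 1.76 dB. SNR = 6.02 × 14 + 1.76 = 84.28 + 1.76 = 86.04 dB.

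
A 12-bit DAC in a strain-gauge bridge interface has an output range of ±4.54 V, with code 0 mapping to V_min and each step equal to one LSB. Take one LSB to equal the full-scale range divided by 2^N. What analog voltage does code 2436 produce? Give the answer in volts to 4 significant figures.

0.8601 V

The full-scale span is 4.54 − (-4.54) = 9.08 V. LSB = 9.08 V / 2^12.
V_out = -4.54 + 2436 × (9.08/4096) V
      = -4.54 V + 5.40012 V = 0.860117 V.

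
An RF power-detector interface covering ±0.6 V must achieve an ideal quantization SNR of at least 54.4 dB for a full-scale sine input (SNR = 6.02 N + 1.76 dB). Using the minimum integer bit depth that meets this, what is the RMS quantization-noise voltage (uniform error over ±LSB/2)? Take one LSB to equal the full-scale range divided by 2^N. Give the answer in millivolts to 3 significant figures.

0.677 mV

Range = 0.6 − (-0.6) = 1.2 V.
Solving 6.02 N ≥ 54.4 − 1.76: N ≥ 8.744. Round up → N = 9.
One LSB is 1.2 V / 512 = 2.3438 mV.
RMS noise = LSB/√12 = 0.677 mV.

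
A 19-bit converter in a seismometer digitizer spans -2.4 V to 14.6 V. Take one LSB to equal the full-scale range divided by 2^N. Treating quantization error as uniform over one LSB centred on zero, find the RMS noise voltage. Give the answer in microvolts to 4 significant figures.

Full-scale range = 14.6 V − (-2.4 V) = 17 V.
LSB = 17 V / 2^19 = 32.4249 µV.
σ_q = LSB/√12 = 32.4249 µV/3.4641 = 9.360 µV.

9.360 µV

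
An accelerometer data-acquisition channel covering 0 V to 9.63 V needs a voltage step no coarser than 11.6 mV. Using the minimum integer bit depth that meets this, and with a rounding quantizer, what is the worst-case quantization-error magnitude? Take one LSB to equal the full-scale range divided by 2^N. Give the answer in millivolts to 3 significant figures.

Full-scale range = 9.63 V.
Levels needed ≥ 9.63/11.6 mV = 830.2. 2^10 = 1024 suffices, so N_min = 10.
LSB = 9.63 V ÷ 2^10 = 9.63/1024 V = 9.4043 mV.
Max error for round-to-nearest is LSB/2 = 4.70 mV.

4.70 mV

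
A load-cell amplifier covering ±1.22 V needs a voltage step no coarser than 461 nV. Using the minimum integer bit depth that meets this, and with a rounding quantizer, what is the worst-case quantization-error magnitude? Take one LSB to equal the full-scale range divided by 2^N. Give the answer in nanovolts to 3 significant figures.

Range = 1.22 − (-1.22) = 2.44 V.
2.44 V / 461 nV = 5.293e6. Since 2^22 = 4194304 and 2^23 = 8388608, N = 23.
LSB = 2.44 V ÷ 2^23 = 2.44/8388608 V = 290.87 nV.
Max error for round-to-nearest is LSB/2 = 145 nV.

145 nV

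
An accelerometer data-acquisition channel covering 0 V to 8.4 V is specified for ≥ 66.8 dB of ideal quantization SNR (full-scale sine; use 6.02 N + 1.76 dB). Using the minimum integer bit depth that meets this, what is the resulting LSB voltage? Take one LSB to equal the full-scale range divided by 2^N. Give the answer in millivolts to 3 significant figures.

4.10 mV

Full-scale range = 8.4 V.
N ≥ (66.8 − 1.76)/6.02 = 10.804 → N_min = 11.
One LSB is 8.4 V / 2048 = 4.10 mV.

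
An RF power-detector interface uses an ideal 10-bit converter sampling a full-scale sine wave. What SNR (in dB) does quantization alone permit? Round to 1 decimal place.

SNR = 6.02·10 + 1.76 = 61.96 dB.

62.0 dB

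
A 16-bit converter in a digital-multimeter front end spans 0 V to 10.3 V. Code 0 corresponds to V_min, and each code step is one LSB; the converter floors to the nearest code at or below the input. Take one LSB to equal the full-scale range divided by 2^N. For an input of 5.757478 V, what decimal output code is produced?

36633

Full-scale range = 10.3 V. LSB = 10.3 V / 2^16 ≈ 157.2 µV.
V_in − V_min = 5.757478 − (0) = 5.757478 V.
Divide by LSB: 5.757478 × 65536/10.3 = 36633.2115.
Truncating gives code 36633.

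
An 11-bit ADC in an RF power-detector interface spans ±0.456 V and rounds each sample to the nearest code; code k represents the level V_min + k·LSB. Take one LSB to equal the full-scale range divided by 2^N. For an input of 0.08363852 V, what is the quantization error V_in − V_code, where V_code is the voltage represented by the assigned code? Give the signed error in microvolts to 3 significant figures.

Span: 0.456 V − (-0.456 V) = 0.912 V. LSB = 0.912 V / 2^11 ≈ 445.3 µV.
Position in LSBs: (0.08363852 − (-0.456)) × 2048/0.912 = 1211.8198; rounding gives k = 1212.
Reconstructed level: -0.456 + 1212 × 0.912/2048 V = 0.08371875000 V.
e = 0.08363852 − (0.08371875000) = −80.2 µV.

−80.2 µV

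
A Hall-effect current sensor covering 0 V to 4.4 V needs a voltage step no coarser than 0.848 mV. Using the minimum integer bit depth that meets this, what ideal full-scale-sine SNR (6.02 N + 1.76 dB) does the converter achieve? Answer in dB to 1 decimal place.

Full-scale range = 4.4 V.
Need 2^N ≥ 4.4 V / 0.848 mV = 5189 → N_min = 13.
6.02(13) + 1.76 = 80.02 dB.

80.0 dB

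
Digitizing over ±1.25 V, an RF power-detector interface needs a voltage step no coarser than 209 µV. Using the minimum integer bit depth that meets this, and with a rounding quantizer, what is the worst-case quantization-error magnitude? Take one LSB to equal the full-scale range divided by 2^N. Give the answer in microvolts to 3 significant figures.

Span: 1.25 V − (-1.25 V) = 2.5 V.
Levels needed ≥ 2.5/209 µV = 11960. 2^14 = 16384 suffices, so N_min = 14.
Step size = 2.5/16384 V = 152.59 µV.
Max error for round-to-nearest is LSB/2 = 76.3 µV.

76.3 µV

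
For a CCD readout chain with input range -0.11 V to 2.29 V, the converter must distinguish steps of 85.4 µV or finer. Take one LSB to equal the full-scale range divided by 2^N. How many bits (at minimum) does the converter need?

The full-scale span is 2.29 − (-0.11) = 2.4 V.
Required number of levels: 2.4/85.4 µV = 28103; smallest N with 2^N ≥ that is 15.

15 bits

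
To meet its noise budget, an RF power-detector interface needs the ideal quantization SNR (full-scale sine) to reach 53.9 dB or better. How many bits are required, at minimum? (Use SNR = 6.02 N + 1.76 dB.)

9 bits

Solving 6.02 N ≥ 53.9 − 1.76: N ≥ 8.661. Round up → N = 9.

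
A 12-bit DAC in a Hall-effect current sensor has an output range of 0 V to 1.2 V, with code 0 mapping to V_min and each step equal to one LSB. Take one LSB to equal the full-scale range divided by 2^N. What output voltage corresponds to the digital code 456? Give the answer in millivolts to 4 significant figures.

Span = 1.2 V. LSB = 1.2 V / 2^12.
Output = V_min + (456/4096) × range = 0 + 0.111328 × 1.2 V
      = 0 V + 0.133594 V = 0.133594 V.

133.6 mV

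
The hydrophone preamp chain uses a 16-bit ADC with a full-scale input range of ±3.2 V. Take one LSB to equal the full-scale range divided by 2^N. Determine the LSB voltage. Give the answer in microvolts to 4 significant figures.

The full-scale span is 3.2 − (-3.2) = 6.4 V.
Number of codes = 2^16 = 65536.
LSB = 6.4 V / 2^16 = 97.66 µV.

97.66 µV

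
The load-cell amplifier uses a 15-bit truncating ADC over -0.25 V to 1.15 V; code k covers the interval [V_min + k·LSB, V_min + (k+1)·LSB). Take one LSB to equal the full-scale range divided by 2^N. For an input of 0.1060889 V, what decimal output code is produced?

8334

Full-scale range = 1.15 V − (-0.25 V) = 1.4 V. LSB = 1.4 V / 2^15 ≈ 42.72 µV.
code = ⌊(V_in − V_min)/LSB⌋ = ⌊(V_in − V_min) × 2^15 / range⌋
     = ⌊(0.1060889 − (-0.25)) × 32768 / 1.4⌋ = ⌊0.3560889 × 32768/1.4⌋
     = ⌊8334.515⌋ = 8334.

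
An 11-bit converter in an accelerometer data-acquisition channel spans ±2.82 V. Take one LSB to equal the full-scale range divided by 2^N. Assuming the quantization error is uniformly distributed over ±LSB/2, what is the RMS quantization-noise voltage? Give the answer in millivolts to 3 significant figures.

0.795 mV

Range = 2.82 − (-2.82) = 5.64 V.
One LSB is 5.64 V / 2048 = 2.7539 mV.
For a uniform distribution on [−LSB/2, +LSB/2], V_rms = LSB/√12 = 2.7539 mV/3.4641 = 0.795 mV.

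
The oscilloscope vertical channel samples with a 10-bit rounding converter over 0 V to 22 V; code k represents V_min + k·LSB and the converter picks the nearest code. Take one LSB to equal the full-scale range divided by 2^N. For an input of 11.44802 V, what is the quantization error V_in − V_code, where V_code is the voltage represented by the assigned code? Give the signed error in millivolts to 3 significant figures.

Span = 22 V. LSB = 22 V / 2^10 ≈ 21.48 mV.
(V_in − V_min)/LSB = (11.44802 − (0)) × 1024/22 = 532.8533 → nearest code k = 533.
V_code = 0 + (533/1024) × 22 = 11.45117188 V.
Error = V_in − V_code = 11.44802 − (11.45117188) = −3.15 mV.

−3.15 mV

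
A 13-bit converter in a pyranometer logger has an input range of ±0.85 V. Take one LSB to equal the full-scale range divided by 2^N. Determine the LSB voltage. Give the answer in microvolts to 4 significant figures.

207.5 µV

Span: 0.85 V − (-0.85 V) = 1.7 V.
2^13 = 8192 levels.
Step size = 1.7/8192 V = 207.5 µV.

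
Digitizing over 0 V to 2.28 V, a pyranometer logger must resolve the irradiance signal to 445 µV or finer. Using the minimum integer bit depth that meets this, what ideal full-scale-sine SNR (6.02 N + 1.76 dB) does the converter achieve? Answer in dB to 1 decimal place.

Range is 2.28 V.
Levels needed ≥ 2.28/445 µV = 5124. 2^13 = 8192 suffices, so N_min = 13.
SNR = 6.02 × 13 + 1.76 = 80.02 dB.

80.0 dB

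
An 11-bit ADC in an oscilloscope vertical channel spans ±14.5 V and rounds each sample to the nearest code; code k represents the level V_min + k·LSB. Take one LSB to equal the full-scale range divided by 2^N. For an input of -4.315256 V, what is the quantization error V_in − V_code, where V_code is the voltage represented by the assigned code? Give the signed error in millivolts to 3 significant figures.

+3.59 mV

Full-scale range = 14.5 V − (-14.5 V) = 29 V. LSB = 29 V / 2^11 ≈ 14.16 mV.
Position in LSBs: (-4.315256 − (-14.5)) × 2048/29 = 719.2536; rounding gives k = 719.
V_code = V_min + k × range/2^11 = -14.5 + 719 × 29/2048 = -4.318847656 V.
Error = V_in − V_code = -4.315256 − (-4.318847656) = +3.59 mV.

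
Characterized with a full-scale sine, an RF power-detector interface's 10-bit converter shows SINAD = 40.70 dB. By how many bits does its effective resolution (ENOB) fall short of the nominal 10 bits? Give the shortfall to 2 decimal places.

3.53 bits

Effective bits = (40.70 − 1.76)/6.02 = 6.4684.
Shortfall = 10 − 6.4684 = 3.5316 bits.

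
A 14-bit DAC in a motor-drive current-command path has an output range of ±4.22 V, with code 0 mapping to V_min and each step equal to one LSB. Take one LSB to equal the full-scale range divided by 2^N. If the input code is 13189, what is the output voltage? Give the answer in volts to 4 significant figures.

The full-scale span is 4.22 − (-4.22) = 8.44 V. LSB = 8.44 V / 2^14.
V_out = V_min + code × LSB = -4.22 V + 13189 × 8.44 V / 16384
      = -4.22 V + 6.79414 V = 2.57414 V.

2.574 V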